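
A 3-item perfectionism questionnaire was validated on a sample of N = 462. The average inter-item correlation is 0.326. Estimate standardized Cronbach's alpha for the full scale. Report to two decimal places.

Standardized α = k·r̄ / (1 + (k−1)·r̄) = 3 × 0.326 / (1 + 2 × 0.326)
  = 0.9780 / 1.6520 = 0.59

α = 0.59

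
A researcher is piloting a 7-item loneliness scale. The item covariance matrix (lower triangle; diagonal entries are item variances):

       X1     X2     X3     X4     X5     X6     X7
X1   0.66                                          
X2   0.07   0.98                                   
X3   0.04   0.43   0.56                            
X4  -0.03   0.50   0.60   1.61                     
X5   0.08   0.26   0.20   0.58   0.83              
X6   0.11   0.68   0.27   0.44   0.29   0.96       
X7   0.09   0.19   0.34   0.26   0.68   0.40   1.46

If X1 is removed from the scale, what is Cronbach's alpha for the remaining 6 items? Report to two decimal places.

Cronbach's alpha = 0.79

Remaining items: X2, X3, X4, X5, X6, X7 (k = 6).
Σσ²ᵢ = 0.98 + 0.56 + 1.61 + 0.83 + 0.96 + 1.46 = 6.40
σ²_T = 6.40 + 2 × 6.12 = 18.64
α (item deleted) = (6/5)·(1 − 6.40/18.64) = 0.79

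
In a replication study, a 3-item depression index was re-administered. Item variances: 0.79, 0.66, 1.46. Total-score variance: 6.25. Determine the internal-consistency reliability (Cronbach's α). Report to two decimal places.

Σσᵢ² = 0.79 + 0.66 + 1.46 = 2.91
α = (k/(k−1))·(1 − Σσᵢ²/σ²_T) = (3/2)·(1 − 2.91/6.25) = 0.80

Cronbach's α = 0.80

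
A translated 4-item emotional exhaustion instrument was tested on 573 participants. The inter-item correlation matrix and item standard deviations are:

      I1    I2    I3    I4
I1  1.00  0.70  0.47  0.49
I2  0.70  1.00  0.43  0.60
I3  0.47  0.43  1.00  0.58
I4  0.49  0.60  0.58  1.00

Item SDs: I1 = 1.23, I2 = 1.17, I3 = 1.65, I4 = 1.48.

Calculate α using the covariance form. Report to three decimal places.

α = 0.816

Σσ²ᵢ = 1.23² + 1.17² + 1.65² + 1.48² = 7.7947
Covariances σ_ij = r_ij · s_i · s_j:
  σ(I1,I2) = 0.70 × 1.23 × 1.17 = 1.0074
  σ(I1,I3) = 0.47 × 1.23 × 1.65 = 0.9539
  σ(I1,I4) = 0.49 × 1.23 × 1.48 = 0.8920
  σ(I2,I3) = 0.43 × 1.17 × 1.65 = 0.8301
  σ(I2,I4) = 0.60 × 1.17 × 1.48 = 1.0390
  σ(I3,I4) = 0.58 × 1.65 × 1.48 = 1.4164
σ²_T = Σσ²ᵢ + 2·Σσ_ij = 7.7947 + 2 × 6.1388 = 20.0723
α = (4/3)·(1 − 7.7947/20.0723) = 0.816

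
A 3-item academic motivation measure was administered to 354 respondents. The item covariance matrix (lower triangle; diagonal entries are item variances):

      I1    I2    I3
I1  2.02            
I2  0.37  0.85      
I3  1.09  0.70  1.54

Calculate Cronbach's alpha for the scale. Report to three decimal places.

Σσ²ᵢ = 2.02 + 0.85 + 1.54 = 4.41
Sum of off-diagonal covariances = 2.16
Var(T) = 4.41 + 2 × 2.16 = 8.73
α = (k/(k−1))·(1 − Σσ²ᵢ/Var(T)) = (3/2)·(1 − 4.41/8.73) = 0.742

α = 0.742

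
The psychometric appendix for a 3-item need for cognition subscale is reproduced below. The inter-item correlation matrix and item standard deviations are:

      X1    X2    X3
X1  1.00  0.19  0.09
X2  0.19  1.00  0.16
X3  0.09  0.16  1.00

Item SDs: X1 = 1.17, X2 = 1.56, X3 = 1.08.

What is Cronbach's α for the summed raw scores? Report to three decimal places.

Cronbach's α = 0.341

Σσ²ᵢ = 1.17² + 1.56² + 1.08² = 4.9689
Covariances σ_ij = r_ij · s_i · s_j:
  σ(X1,X2) = 0.19 × 1.17 × 1.56 = 0.3468
  σ(X1,X3) = 0.09 × 1.17 × 1.08 = 0.1137
  σ(X2,X3) = 0.16 × 1.56 × 1.08 = 0.2696
σ²_T = Σσ²ᵢ + 2·Σσ_ij = 4.9689 + 2 × 0.7301 = 6.4291
α = (3/2)·(1 − 4.9689/6.4291) = 0.341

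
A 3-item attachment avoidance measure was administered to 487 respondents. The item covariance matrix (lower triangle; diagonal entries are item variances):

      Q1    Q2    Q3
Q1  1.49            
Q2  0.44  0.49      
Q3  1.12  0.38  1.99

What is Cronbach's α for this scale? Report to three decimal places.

Cronbach's α = 0.741

ΣVar(i) = 1.49 + 0.49 + 1.99 = 3.97
Σ_{i<j} σ_ij = 1.94
σ²_total = 3.97 + 2 × 1.94 = 7.85
α = (k/(k−1))·(1 − ΣVar(i)/σ²_total) = (3/2)·(1 − 3.97/7.85) = 0.741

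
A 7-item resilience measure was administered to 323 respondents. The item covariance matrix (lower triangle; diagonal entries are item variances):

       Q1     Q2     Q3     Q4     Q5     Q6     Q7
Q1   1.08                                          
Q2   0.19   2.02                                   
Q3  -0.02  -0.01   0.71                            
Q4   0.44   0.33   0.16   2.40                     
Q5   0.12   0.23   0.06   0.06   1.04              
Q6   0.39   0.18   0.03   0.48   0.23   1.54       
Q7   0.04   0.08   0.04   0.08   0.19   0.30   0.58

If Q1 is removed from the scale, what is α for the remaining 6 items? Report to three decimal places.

α = 0.445

Remaining items: Q2, Q3, Q4, Q5, Q6, Q7 (k = 6).
Σσᵢ² = 2.02 + 0.71 + 2.40 + 1.04 + 1.54 + 0.58 = 8.29
σ²_T = 8.29 + 2 × 2.44 = 13.17
α (item deleted) = (6/5)·(1 − 8.29/13.17) = 0.445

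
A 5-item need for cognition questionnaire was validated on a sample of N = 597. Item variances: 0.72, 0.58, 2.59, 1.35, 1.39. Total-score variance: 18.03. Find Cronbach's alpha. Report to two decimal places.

Σσᵢ² = 0.72 + 0.58 + 2.59 + 1.35 + 1.39 = 6.63
α = (k/(k−1))·(1 − Σσᵢ²/total variance) = (5/4)·(1 − 6.63/18.03) = 0.79

Cronbach's alpha = 0.79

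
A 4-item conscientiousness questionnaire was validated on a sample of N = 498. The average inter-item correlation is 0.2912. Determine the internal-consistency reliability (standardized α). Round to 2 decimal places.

standardized α = 0.62

Standardized α = k·r̄ / (1 + (k−1)·r̄) = 4 × 0.2912 / (1 + 3 × 0.2912)
  = 1.1648 / 1.8736 = 0.62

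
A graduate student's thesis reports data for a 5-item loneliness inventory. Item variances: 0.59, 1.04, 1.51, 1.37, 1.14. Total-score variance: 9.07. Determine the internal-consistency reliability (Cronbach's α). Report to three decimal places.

Cronbach's α = 0.471

Σσ²ᵢ = 0.59 + 1.04 + 1.51 + 1.37 + 1.14 = 5.65
α = (k/(k−1))·(1 − Σσ²ᵢ/Var(T)) = (5/4)·(1 − 5.65/9.07) = 0.471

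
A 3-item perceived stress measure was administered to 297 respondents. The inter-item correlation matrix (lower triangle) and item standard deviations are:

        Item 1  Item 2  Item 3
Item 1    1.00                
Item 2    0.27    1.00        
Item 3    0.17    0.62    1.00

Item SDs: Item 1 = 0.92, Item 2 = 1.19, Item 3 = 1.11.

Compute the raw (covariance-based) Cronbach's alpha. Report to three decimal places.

Σσ²ᵢ = 0.92² + 1.19² + 1.11² = 3.4946
Covariances σ_ij = r_ij · s_i · s_j:
  σ(Item 1,Item 2) = 0.27 × 0.92 × 1.19 = 0.2956
  σ(Item 1,Item 3) = 0.17 × 0.92 × 1.11 = 0.1736
  σ(Item 2,Item 3) = 0.62 × 1.19 × 1.11 = 0.8190
σ²_T = Σσ²ᵢ + 2·Σσ_ij = 3.4946 + 2 × 1.2882 = 6.0710
α = (3/2)·(1 − 3.4946/6.0710) = 0.637

α = 0.637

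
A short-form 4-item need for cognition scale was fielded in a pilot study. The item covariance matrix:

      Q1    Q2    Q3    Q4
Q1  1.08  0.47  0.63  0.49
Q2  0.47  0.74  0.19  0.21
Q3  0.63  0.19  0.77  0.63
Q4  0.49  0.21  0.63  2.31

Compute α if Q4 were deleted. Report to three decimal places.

α = 0.749

Remaining items: Q1, Q2, Q3 (k = 3).
Σσ²ᵢ = 1.08 + 0.74 + 0.77 = 2.59
σ²_total = 2.59 + 2 × 1.29 = 5.17
α (item deleted) = (3/2)·(1 − 2.59/5.17) = 0.749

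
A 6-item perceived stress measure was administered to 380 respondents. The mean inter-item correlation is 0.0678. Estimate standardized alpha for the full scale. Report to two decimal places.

standardized alpha = 0.30

Standardized α = k·r̄ / (1 + (k−1)·r̄) = 6 × 0.0678 / (1 + 5 × 0.0678)
  = 0.4068 / 1.3390 = 0.30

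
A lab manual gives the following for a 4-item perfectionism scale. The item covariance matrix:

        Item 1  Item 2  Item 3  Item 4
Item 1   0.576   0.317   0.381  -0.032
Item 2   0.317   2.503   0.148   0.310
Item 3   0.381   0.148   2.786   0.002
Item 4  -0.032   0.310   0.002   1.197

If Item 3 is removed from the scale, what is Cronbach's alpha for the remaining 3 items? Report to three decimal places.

α = 0.327

Remaining items: Item 1, Item 2, Item 4 (k = 3).
sum of item variances = 0.576 + 2.503 + 1.197 = 4.276
σ²_total = 4.276 + 2 × 0.595 = 5.466
α (item deleted) = (3/2)·(1 − 4.276/5.466) = 0.327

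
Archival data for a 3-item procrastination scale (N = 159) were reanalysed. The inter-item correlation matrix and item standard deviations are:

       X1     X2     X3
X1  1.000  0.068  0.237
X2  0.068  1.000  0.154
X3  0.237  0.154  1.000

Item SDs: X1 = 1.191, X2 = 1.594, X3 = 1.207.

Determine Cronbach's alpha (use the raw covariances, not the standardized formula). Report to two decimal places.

Σσ²ᵢ = 1.191² + 1.594² + 1.207² = 5.4162
Covariances σ_ij = r_ij · s_i · s_j:
  σ(X1,X2) = 0.068 × 1.191 × 1.594 = 0.1291
  σ(X1,X3) = 0.237 × 1.191 × 1.207 = 0.3407
  σ(X2,X3) = 0.154 × 1.594 × 1.207 = 0.2963
σ²_T = Σσ²ᵢ + 2·Σσ_ij = 5.4162 + 2 × 0.7661 = 6.9484
α = (3/2)·(1 − 5.4162/6.9484) = 0.33

α = 0.33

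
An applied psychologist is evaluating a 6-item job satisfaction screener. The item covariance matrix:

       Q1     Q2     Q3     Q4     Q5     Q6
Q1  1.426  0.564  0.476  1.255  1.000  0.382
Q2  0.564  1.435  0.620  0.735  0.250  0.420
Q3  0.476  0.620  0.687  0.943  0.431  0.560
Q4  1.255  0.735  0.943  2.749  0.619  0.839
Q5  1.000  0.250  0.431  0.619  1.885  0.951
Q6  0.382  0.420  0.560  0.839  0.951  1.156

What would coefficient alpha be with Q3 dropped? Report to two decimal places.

Remaining items: Q1, Q2, Q4, Q5, Q6 (k = 5).
sum of item variances = 1.426 + 1.435 + 2.749 + 1.885 + 1.156 = 8.651
σ²_total = 8.651 + 2 × 7.015 = 22.681
α (item deleted) = (5/4)·(1 − 8.651/22.681) = 0.77

coefficient alpha = 0.77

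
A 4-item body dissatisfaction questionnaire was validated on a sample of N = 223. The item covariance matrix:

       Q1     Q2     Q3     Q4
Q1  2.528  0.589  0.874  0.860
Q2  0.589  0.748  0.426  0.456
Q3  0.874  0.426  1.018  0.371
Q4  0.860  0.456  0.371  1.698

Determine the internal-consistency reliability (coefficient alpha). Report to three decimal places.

α = 0.726

ΣVar(i) = 2.528 + 0.748 + 1.018 + 1.698 = 5.992
Sum of off-diagonal covariances = 3.576
total variance = 5.992 + 2 × 3.576 = 13.144
α = (k/(k−1))·(1 − ΣVar(i)/total variance) = (4/3)·(1 − 5.992/13.144) = 0.726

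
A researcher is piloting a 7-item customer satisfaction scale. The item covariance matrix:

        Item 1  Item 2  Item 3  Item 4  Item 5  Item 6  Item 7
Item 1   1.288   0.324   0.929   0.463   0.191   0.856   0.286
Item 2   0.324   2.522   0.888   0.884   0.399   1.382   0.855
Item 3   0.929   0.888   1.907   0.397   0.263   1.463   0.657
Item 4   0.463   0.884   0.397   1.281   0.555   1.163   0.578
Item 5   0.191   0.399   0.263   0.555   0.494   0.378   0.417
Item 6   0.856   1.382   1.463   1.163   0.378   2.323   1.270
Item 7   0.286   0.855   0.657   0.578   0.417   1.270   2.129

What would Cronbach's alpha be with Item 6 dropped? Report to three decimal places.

Remaining items: Item 1, Item 2, Item 3, Item 4, Item 5, Item 7 (k = 6).
Σσᵢ² = 1.288 + 2.522 + 1.907 + 1.281 + 0.494 + 2.129 = 9.621
total variance = 9.621 + 2 × 8.086 = 25.793
α (item deleted) = (6/5)·(1 − 9.621/25.793) = 0.752

Cronbach's alpha = 0.752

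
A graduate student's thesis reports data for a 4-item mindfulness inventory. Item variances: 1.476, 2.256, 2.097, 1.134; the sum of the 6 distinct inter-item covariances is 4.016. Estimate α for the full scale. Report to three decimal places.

Σσ²ᵢ = 1.476 + 2.256 + 2.097 + 1.134 = 6.963
Sum of distinct covariances = 4.016
Var(T) = Σσ²ᵢ + 2·Σcov = 6.963 + 2 × 4.016 = 14.995
α = (4/3)·(1 − 6.963/14.995) = 0.714

α = 0.714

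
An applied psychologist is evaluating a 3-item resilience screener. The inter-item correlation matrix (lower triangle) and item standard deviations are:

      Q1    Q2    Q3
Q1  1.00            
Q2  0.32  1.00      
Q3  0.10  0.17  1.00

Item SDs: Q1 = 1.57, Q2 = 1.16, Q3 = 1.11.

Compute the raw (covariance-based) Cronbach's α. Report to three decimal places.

Σσ²ᵢ = 1.57² + 1.16² + 1.11² = 5.0426
Covariances σ_ij = r_ij · s_i · s_j:
  σ(Q1,Q2) = 0.32 × 1.57 × 1.16 = 0.5828
  σ(Q1,Q3) = 0.10 × 1.57 × 1.11 = 0.1743
  σ(Q2,Q3) = 0.17 × 1.16 × 1.11 = 0.2189
σ²_T = Σσ²ᵢ + 2·Σσ_ij = 5.0426 + 2 × 0.9760 = 6.9946
α = (3/2)·(1 − 5.0426/6.9946) = 0.419

Cronbach's α = 0.419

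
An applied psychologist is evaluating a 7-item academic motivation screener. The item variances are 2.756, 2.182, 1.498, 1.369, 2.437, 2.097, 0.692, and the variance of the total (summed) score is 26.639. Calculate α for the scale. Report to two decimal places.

α = 0.60

ΣVar(i) = 2.756 + 2.182 + 1.498 + 1.369 + 2.437 + 2.097 + 0.692 = 13.031
α = (k/(k−1))·(1 − ΣVar(i)/total variance) = (7/6)·(1 − 13.031/26.639) = 0.60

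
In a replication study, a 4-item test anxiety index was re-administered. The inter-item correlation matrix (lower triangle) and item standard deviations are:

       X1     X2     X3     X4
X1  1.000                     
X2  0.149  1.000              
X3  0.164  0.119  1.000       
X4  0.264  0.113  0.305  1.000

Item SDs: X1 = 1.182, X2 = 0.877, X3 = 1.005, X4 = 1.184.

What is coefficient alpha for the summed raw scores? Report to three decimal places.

α = 0.484

Σσ²ᵢ = 1.182² + 0.877² + 1.005² + 1.184² = 4.5781
Covariances σ_ij = r_ij · s_i · s_j:
  σ(X1,X2) = 0.149 × 1.182 × 0.877 = 0.1545
  σ(X1,X3) = 0.164 × 1.182 × 1.005 = 0.1948
  σ(X1,X4) = 0.264 × 1.182 × 1.184 = 0.3695
  σ(X2,X3) = 0.119 × 0.877 × 1.005 = 0.1049
  σ(X2,X4) = 0.113 × 0.877 × 1.184 = 0.1173
  σ(X3,X4) = 0.305 × 1.005 × 1.184 = 0.3629
σ²_T = Σσ²ᵢ + 2·Σσ_ij = 4.5781 + 2 × 1.3039 = 7.1859
α = (4/3)·(1 − 4.5781/7.1859) = 0.484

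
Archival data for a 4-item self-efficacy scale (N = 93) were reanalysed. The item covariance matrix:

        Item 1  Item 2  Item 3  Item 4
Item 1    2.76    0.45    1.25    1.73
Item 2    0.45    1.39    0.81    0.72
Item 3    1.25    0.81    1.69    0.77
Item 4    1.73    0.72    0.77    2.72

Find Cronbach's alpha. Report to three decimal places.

Cronbach's alpha = 0.763

sum of item variances = 2.76 + 1.39 + 1.69 + 2.72 = 8.56
Sum of the distinct covariances = 5.73
σ²_total = 8.56 + 2 × 5.73 = 20.02
α = (k/(k−1))·(1 − sum of item variances/σ²_total) = (4/3)·(1 − 8.56/20.02) = 0.763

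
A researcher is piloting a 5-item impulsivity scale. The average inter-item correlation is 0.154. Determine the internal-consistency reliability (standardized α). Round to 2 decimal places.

Standardized α = k·r̄ / (1 + (k−1)·r̄) = 5 × 0.154 / (1 + 4 × 0.154)
  = 0.7700 / 1.6160 = 0.48

α = 0.48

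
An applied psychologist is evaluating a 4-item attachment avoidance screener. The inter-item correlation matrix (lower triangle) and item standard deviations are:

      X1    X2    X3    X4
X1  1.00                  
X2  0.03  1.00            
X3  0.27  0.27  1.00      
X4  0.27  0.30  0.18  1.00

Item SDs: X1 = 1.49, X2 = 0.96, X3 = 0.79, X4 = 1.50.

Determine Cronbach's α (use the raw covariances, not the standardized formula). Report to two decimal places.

Σσ²ᵢ = 1.49² + 0.96² + 0.79² + 1.50² = 6.0158
Covariances σ_ij = r_ij · s_i · s_j:
  σ(X1,X2) = 0.03 × 1.49 × 0.96 = 0.0429
  σ(X1,X3) = 0.27 × 1.49 × 0.79 = 0.3178
  σ(X1,X4) = 0.27 × 1.49 × 1.50 = 0.6035
  σ(X2,X3) = 0.27 × 0.96 × 0.79 = 0.2048
  σ(X2,X4) = 0.30 × 0.96 × 1.50 = 0.4320
  σ(X3,X4) = 0.18 × 0.79 × 1.50 = 0.2133
σ²_T = Σσ²ᵢ + 2·Σσ_ij = 6.0158 + 2 × 1.8143 = 9.6444
α = (4/3)·(1 − 6.0158/9.6444) = 0.50

α = 0.50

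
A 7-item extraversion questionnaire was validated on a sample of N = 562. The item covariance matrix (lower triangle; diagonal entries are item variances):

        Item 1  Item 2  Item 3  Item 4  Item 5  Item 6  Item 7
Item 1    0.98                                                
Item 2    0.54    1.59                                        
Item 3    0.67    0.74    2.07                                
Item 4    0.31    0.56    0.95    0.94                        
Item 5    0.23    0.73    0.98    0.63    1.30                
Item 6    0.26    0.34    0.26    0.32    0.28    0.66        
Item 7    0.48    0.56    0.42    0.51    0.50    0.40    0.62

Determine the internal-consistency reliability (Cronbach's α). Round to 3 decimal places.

α = 0.844

ΣVar(i) = 0.98 + 1.59 + 2.07 + 0.94 + 1.30 + 0.66 + 0.62 = 8.16
Sum of the distinct covariances = 10.67
σ²_T = 8.16 + 2 × 10.67 = 29.50
α = (k/(k−1))·(1 − ΣVar(i)/σ²_T) = (7/6)·(1 − 8.16/29.50) = 0.844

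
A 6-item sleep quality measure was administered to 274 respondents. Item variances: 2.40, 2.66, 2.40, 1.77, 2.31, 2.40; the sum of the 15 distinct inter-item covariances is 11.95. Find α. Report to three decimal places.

Σσᵢ² = 2.40 + 2.66 + 2.40 + 1.77 + 2.31 + 2.40 = 13.94
Sum of distinct covariances = 11.95
Var(T) = Σσᵢ² + 2·Σcov = 13.94 + 2 × 11.95 = 37.84
α = (6/5)·(1 − 13.94/37.84) = 0.758

α = 0.758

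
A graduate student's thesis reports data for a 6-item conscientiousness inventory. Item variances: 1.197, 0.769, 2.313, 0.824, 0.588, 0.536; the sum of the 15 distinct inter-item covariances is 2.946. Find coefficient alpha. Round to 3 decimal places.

coefficient alpha = 0.583

sum of item variances = 1.197 + 0.769 + 2.313 + 0.824 + 0.588 + 0.536 = 6.227
Sum of distinct covariances = 2.946
Var(T) = sum of item variances + 2·Σcov = 6.227 + 2 × 2.946 = 12.119
α = (6/5)·(1 − 6.227/12.119) = 0.583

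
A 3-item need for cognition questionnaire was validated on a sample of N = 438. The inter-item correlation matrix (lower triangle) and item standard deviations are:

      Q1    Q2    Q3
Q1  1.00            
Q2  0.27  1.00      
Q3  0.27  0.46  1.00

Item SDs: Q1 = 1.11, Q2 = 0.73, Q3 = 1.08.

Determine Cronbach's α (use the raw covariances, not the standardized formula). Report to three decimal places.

α = 0.573

Σσ²ᵢ = 1.11² + 0.73² + 1.08² = 2.9314
Covariances σ_ij = r_ij · s_i · s_j:
  σ(Q1,Q2) = 0.27 × 1.11 × 0.73 = 0.2188
  σ(Q1,Q3) = 0.27 × 1.11 × 1.08 = 0.3237
  σ(Q2,Q3) = 0.46 × 0.73 × 1.08 = 0.3627
σ²_T = Σσ²ᵢ + 2·Σσ_ij = 2.9314 + 2 × 0.9052 = 4.7418
α = (3/2)·(1 − 2.9314/4.7418) = 0.573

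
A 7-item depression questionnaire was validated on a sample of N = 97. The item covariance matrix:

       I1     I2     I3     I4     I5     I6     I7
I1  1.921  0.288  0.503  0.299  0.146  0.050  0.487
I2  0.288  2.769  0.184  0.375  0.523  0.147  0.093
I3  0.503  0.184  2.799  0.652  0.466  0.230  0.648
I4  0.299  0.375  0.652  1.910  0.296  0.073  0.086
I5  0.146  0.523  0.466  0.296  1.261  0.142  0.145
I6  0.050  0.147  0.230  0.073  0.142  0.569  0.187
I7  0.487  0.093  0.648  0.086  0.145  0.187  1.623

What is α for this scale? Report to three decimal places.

α = 0.564

Σσ²ᵢ = 1.921 + 2.769 + 2.799 + 1.910 + 1.261 + 0.569 + 1.623 = 12.852
Σ_{i<j} σ_ij = 6.020
σ²_T = 12.852 + 2 × 6.020 = 24.892
α = (k/(k−1))·(1 − Σσ²ᵢ/σ²_T) = (7/6)·(1 − 12.852/24.892) = 0.564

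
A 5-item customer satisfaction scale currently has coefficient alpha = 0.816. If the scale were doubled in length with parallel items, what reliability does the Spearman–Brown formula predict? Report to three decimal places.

Length factor m = 2
α' = m·α / (1 + (m−1)·α)
   = 2 × 0.816 / (1 + (2 − 1) × 0.816)
   = 1.6320 / 1.8160 = 0.899

predicted reliability = 0.899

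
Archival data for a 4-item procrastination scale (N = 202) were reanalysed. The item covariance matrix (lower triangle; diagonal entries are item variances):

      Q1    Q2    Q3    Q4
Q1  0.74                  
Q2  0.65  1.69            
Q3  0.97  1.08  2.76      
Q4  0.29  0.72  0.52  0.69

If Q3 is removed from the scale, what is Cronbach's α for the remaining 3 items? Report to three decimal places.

Cronbach's α = 0.773

Remaining items: Q1, Q2, Q4 (k = 3).
sum of item variances = 0.74 + 1.69 + 0.69 = 3.12
total variance = 3.12 + 2 × 1.66 = 6.44
α (item deleted) = (3/2)·(1 − 3.12/6.44) = 0.773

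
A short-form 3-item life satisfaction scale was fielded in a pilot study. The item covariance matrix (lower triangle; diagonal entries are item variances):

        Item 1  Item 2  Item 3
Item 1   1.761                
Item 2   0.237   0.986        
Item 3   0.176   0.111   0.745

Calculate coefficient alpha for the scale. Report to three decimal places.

ΣVar(i) = 1.761 + 0.986 + 0.745 = 3.492
Σ_{i<j} σ_ij = 0.524
σ²_total = 3.492 + 2 × 0.524 = 4.540
α = (k/(k−1))·(1 − ΣVar(i)/σ²_total) = (3/2)·(1 − 3.492/4.540) = 0.346

coefficient alpha = 0.346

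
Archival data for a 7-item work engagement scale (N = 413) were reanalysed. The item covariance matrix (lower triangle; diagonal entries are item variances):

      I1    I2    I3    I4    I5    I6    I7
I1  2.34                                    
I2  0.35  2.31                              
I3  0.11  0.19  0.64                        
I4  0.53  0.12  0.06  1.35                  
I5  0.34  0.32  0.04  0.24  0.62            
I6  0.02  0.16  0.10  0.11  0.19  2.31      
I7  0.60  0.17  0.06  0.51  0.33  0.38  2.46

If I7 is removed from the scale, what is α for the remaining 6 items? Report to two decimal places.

Remaining items: I1, I2, I3, I4, I5, I6 (k = 6).
Σσᵢ² = 2.34 + 2.31 + 0.64 + 1.35 + 0.62 + 2.31 = 9.57
total variance = 9.57 + 2 × 2.88 = 15.33
α (item deleted) = (6/5)·(1 − 9.57/15.33) = 0.45

α = 0.45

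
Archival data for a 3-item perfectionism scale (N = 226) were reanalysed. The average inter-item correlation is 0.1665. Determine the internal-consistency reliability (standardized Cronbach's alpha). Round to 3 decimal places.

Standardized α = k·r̄ / (1 + (k−1)·r̄) = 3 × 0.1665 / (1 + 2 × 0.1665)
  = 0.4995 / 1.3330 = 0.375

standardized Cronbach's alpha = 0.375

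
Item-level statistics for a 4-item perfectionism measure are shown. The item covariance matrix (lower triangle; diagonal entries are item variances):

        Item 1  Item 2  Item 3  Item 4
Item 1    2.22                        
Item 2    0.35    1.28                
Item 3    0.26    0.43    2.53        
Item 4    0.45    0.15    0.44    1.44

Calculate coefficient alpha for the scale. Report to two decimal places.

ΣVar(i) = 2.22 + 1.28 + 2.53 + 1.44 = 7.47
Sum of the distinct covariances = 2.08
σ²_total = 7.47 + 2 × 2.08 = 11.63
α = (k/(k−1))·(1 − ΣVar(i)/σ²_total) = (4/3)·(1 − 7.47/11.63) = 0.48

coefficient alpha = 0.48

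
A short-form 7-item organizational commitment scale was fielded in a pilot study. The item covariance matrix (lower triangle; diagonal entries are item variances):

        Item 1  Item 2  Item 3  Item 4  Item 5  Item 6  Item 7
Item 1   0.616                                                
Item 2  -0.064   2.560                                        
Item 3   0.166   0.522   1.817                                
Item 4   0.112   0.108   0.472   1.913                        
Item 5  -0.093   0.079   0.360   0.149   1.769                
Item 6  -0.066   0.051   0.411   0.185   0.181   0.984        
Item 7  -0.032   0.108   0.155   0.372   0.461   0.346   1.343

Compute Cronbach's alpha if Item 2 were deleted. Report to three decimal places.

α = 0.516

Remaining items: Item 1, Item 3, Item 4, Item 5, Item 6, Item 7 (k = 6).
Σσ²ᵢ = 0.616 + 1.817 + 1.913 + 1.769 + 0.984 + 1.343 = 8.442
σ²_total = 8.442 + 2 × 3.179 = 14.800
α (item deleted) = (6/5)·(1 − 8.442/14.800) = 0.516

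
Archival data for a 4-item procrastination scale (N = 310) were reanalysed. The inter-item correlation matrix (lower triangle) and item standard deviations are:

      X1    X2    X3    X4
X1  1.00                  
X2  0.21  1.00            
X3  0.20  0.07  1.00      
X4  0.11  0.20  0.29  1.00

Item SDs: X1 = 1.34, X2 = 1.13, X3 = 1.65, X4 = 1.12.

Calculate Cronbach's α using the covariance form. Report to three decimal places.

Cronbach's α = 0.458

Σσ²ᵢ = 1.34² + 1.13² + 1.65² + 1.12² = 7.0494
Covariances σ_ij = r_ij · s_i · s_j:
  σ(X1,X2) = 0.21 × 1.34 × 1.13 = 0.3180
  σ(X1,X3) = 0.20 × 1.34 × 1.65 = 0.4422
  σ(X1,X4) = 0.11 × 1.34 × 1.12 = 0.1651
  σ(X2,X3) = 0.07 × 1.13 × 1.65 = 0.1305
  σ(X2,X4) = 0.20 × 1.13 × 1.12 = 0.2531
  σ(X3,X4) = 0.29 × 1.65 × 1.12 = 0.5359
σ²_T = Σσ²ᵢ + 2·Σσ_ij = 7.0494 + 2 × 1.8448 = 10.7390
α = (4/3)·(1 − 7.0494/10.7390) = 0.458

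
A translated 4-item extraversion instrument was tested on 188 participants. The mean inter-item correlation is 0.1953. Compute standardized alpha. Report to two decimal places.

α = 0.49

Standardized α = k·r̄ / (1 + (k−1)·r̄) = 4 × 0.1953 / (1 + 3 × 0.1953)
  = 0.7812 / 1.5859 = 0.49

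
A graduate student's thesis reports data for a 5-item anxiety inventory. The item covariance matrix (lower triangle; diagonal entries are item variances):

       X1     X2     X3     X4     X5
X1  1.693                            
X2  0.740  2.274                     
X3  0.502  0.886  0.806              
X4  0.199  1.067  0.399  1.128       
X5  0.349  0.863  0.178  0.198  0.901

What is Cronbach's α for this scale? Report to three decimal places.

α = 0.766

sum of item variances = 1.693 + 2.274 + 0.806 + 1.128 + 0.901 = 6.802
Sum of off-diagonal covariances = 5.381
Var(T) = 6.802 + 2 × 5.381 = 17.564
α = (k/(k−1))·(1 − sum of item variances/Var(T)) = (5/4)·(1 − 6.802/17.564) = 0.766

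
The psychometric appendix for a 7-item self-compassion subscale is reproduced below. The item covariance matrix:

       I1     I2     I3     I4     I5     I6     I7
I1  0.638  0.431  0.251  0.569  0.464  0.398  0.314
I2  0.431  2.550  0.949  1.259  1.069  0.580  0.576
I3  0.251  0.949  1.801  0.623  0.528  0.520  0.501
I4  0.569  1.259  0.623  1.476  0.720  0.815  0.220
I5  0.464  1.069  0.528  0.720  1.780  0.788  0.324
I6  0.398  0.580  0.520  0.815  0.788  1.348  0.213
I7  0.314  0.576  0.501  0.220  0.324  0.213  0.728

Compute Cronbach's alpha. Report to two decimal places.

Cronbach's alpha = 0.82

sum of item variances = 0.638 + 2.550 + 1.801 + 1.476 + 1.780 + 1.348 + 0.728 = 10.321
Σ_{i<j} σ_ij = 12.112
total variance = 10.321 + 2 × 12.112 = 34.545
α = (k/(k−1))·(1 − sum of item variances/total variance) = (7/6)·(1 − 10.321/34.545) = 0.82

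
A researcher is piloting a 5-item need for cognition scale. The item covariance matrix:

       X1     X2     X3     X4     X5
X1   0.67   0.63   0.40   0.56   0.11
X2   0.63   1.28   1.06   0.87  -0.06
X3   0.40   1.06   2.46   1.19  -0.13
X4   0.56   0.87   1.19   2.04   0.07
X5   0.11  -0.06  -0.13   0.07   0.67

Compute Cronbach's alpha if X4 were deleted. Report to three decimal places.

Remaining items: X1, X2, X3, X5 (k = 4).
sum of item variances = 0.67 + 1.28 + 2.46 + 0.67 = 5.08
σ²_total = 5.08 + 2 × 2.01 = 9.10
α (item deleted) = (4/3)·(1 − 5.08/9.10) = 0.589

Cronbach's alpha = 0.589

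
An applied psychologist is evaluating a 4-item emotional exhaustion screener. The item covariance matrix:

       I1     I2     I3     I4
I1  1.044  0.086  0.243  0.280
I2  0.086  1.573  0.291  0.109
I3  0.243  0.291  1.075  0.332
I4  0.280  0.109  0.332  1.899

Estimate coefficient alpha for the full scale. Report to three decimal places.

ΣVar(i) = 1.044 + 1.573 + 1.075 + 1.899 = 5.591
Sum of off-diagonal covariances = 1.341
Var(T) = 5.591 + 2 × 1.341 = 8.273
α = (k/(k−1))·(1 − ΣVar(i)/Var(T)) = (4/3)·(1 − 5.591/8.273) = 0.432

coefficient alpha = 0.432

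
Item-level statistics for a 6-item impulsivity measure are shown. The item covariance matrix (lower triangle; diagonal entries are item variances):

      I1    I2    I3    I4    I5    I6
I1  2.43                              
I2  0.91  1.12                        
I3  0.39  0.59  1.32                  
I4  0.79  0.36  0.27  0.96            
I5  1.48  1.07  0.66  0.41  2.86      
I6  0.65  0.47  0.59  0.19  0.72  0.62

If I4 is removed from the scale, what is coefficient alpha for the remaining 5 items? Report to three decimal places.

Remaining items: I1, I2, I3, I5, I6 (k = 5).
Σσ²ᵢ = 2.43 + 1.12 + 1.32 + 2.86 + 0.62 = 8.35
σ²_total = 8.35 + 2 × 7.53 = 23.41
α (item deleted) = (5/4)·(1 − 8.35/23.41) = 0.804

coefficient alpha = 0.804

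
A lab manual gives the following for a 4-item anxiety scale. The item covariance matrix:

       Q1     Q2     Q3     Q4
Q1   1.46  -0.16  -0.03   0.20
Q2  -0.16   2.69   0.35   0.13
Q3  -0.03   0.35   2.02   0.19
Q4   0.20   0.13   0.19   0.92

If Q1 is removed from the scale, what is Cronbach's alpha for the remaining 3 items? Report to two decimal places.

Cronbach's alpha = 0.29

Remaining items: Q2, Q3, Q4 (k = 3).
ΣVar(i) = 2.69 + 2.02 + 0.92 = 5.63
total variance = 5.63 + 2 × 0.67 = 6.97
α (item deleted) = (3/2)·(1 − 5.63/6.97) = 0.29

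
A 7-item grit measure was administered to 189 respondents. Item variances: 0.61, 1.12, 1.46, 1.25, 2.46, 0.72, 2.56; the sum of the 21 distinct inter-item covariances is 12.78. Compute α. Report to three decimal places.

α = 0.834

Σσᵢ² = 0.61 + 1.12 + 1.46 + 1.25 + 2.46 + 0.72 + 2.56 = 10.18
Sum of distinct covariances = 12.78
σ²_total = Σσᵢ² + 2·Σcov = 10.18 + 2 × 12.78 = 35.74
α = (7/6)·(1 − 10.18/35.74) = 0.834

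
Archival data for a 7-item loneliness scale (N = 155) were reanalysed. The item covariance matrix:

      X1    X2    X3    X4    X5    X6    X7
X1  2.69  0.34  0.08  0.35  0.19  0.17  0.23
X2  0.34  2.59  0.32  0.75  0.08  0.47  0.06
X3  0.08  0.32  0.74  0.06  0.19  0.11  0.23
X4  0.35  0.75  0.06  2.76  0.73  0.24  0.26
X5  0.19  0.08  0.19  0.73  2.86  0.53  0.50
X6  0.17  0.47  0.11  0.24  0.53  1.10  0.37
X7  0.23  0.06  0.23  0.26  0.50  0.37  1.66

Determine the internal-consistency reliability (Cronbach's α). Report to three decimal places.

sum of item variances = 2.69 + 2.59 + 0.74 + 2.76 + 2.86 + 1.10 + 1.66 = 14.40
Sum of the distinct covariances = 6.26
total variance = 14.40 + 2 × 6.26 = 26.92
α = (k/(k−1))·(1 − sum of item variances/total variance) = (7/6)·(1 − 14.40/26.92) = 0.543

Cronbach's α = 0.543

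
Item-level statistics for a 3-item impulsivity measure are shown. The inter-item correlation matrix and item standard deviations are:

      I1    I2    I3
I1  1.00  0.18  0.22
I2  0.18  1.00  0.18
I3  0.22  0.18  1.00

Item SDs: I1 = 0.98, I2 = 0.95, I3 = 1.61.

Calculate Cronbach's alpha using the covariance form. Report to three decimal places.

Σσ²ᵢ = 0.98² + 0.95² + 1.61² = 4.4550
Covariances σ_ij = r_ij · s_i · s_j:
  σ(I1,I2) = 0.18 × 0.98 × 0.95 = 0.1676
  σ(I1,I3) = 0.22 × 0.98 × 1.61 = 0.3471
  σ(I2,I3) = 0.18 × 0.95 × 1.61 = 0.2753
σ²_T = Σσ²ᵢ + 2·Σσ_ij = 4.4550 + 2 × 0.7900 = 6.0350
α = (3/2)·(1 − 4.4550/6.0350) = 0.393

α = 0.393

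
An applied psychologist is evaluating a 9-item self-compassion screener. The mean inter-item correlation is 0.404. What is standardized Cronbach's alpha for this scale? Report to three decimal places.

standardized Cronbach's alpha = 0.859

Standardized α = k·r̄ / (1 + (k−1)·r̄) = 9 × 0.404 / (1 + 8 × 0.404)
  = 3.6360 / 4.2320 = 0.859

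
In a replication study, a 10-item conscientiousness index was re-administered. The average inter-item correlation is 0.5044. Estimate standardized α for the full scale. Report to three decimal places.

standardized α = 0.911

Standardized α = k·r̄ / (1 + (k−1)·r̄) = 10 × 0.5044 / (1 + 9 × 0.5044)
  = 5.0440 / 5.5396 = 0.911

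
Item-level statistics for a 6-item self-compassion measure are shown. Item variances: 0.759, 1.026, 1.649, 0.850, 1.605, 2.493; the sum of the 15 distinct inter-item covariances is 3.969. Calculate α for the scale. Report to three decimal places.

α = 0.584

sum of item variances = 0.759 + 1.026 + 1.649 + 0.850 + 1.605 + 2.493 = 8.382
Sum of distinct covariances = 3.969
σ²_total = sum of item variances + 2·Σcov = 8.382 + 2 × 3.969 = 16.320
α = (6/5)·(1 − 8.382/16.320) = 0.584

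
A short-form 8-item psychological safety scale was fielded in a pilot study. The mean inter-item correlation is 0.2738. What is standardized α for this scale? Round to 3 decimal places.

Standardized α = k·r̄ / (1 + (k−1)·r̄) = 8 × 0.2738 / (1 + 7 × 0.2738)
  = 2.1904 / 2.9166 = 0.751

standardized α = 0.751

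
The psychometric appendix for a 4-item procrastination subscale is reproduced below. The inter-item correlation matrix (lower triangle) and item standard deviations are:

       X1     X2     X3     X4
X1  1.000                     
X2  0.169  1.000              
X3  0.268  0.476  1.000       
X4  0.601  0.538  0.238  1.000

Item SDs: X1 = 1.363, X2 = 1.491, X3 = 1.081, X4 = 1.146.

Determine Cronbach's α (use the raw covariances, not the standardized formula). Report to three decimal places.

Cronbach's α = 0.703

Σσ²ᵢ = 1.363² + 1.491² + 1.081² + 1.146² = 6.5627
Covariances σ_ij = r_ij · s_i · s_j:
  σ(X1,X2) = 0.169 × 1.363 × 1.491 = 0.3434
  σ(X1,X3) = 0.268 × 1.363 × 1.081 = 0.3949
  σ(X1,X4) = 0.601 × 1.363 × 1.146 = 0.9388
  σ(X2,X3) = 0.476 × 1.491 × 1.081 = 0.7672
  σ(X2,X4) = 0.538 × 1.491 × 1.146 = 0.9193
  σ(X3,X4) = 0.238 × 1.081 × 1.146 = 0.2948
σ²_T = Σσ²ᵢ + 2·Σσ_ij = 6.5627 + 2 × 3.6584 = 13.8795
α = (4/3)·(1 − 6.5627/13.8795) = 0.703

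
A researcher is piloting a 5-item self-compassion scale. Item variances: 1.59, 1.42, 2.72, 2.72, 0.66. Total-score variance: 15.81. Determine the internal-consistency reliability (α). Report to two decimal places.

α = 0.53

sum of item variances = 1.59 + 1.42 + 2.72 + 2.72 + 0.66 = 9.11
α = (k/(k−1))·(1 − sum of item variances/total variance) = (5/4)·(1 − 9.11/15.81) = 0.53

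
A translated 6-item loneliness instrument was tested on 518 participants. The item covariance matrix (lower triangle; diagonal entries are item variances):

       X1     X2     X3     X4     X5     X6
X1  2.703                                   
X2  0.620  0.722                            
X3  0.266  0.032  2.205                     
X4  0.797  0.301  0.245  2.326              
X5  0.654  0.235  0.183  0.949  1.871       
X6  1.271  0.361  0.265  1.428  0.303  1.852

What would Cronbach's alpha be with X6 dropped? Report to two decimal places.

α = 0.58

Remaining items: X1, X2, X3, X4, X5 (k = 5).
ΣVar(i) = 2.703 + 0.722 + 2.205 + 2.326 + 1.871 = 9.827
σ²_T = 9.827 + 2 × 4.282 = 18.391
α (item deleted) = (5/4)·(1 − 9.827/18.391) = 0.58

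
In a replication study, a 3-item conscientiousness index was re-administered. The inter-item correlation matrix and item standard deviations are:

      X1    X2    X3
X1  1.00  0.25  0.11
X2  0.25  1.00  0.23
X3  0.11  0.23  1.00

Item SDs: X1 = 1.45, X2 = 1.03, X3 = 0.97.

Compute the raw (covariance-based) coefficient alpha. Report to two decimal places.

coefficient alpha = 0.40

Σσ²ᵢ = 1.45² + 1.03² + 0.97² = 4.1043
Covariances σ_ij = r_ij · s_i · s_j:
  σ(X1,X2) = 0.25 × 1.45 × 1.03 = 0.3734
  σ(X1,X3) = 0.11 × 1.45 × 0.97 = 0.1547
  σ(X2,X3) = 0.23 × 1.03 × 0.97 = 0.2298
σ²_T = Σσ²ᵢ + 2·Σσ_ij = 4.1043 + 2 × 0.7579 = 5.6201
α = (3/2)·(1 − 4.1043/5.6201) = 0.40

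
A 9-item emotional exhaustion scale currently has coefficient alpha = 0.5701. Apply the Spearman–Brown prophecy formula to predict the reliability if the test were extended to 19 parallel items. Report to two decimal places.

Length factor m = 19/9 = 2.1111
α' = m·α / (1 + (m−1)·α)
   = 19/9 × 0.5701 / (1 + (19/9 − 1) × 0.5701)
   = 1.2035 / 1.6334 = 0.74

predicted reliability = 0.74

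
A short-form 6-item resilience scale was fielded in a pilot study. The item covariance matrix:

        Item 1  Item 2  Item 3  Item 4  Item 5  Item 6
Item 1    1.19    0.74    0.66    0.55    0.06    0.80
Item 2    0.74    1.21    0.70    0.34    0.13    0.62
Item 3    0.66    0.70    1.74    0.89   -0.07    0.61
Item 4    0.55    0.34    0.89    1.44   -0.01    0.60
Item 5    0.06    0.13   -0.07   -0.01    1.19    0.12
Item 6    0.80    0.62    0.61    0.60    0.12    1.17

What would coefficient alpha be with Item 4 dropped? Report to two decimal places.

α = 0.72

Remaining items: Item 1, Item 2, Item 3, Item 5, Item 6 (k = 5).
ΣVar(i) = 1.19 + 1.21 + 1.74 + 1.19 + 1.17 = 6.50
σ²_T = 6.50 + 2 × 4.37 = 15.24
α (item deleted) = (5/4)·(1 − 6.50/15.24) = 0.72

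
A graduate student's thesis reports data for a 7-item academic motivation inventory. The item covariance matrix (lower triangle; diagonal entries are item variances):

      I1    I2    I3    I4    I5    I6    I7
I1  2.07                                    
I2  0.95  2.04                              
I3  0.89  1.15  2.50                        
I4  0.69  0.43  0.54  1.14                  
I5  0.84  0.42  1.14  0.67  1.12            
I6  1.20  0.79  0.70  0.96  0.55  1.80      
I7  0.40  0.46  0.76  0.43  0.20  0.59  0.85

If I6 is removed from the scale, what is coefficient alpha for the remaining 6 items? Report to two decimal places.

α = 0.81

Remaining items: I1, I2, I3, I4, I5, I7 (k = 6).
Σσ²ᵢ = 2.07 + 2.04 + 2.50 + 1.14 + 1.12 + 0.85 = 9.72
σ²_total = 9.72 + 2 × 9.97 = 29.66
α (item deleted) = (6/5)·(1 − 9.72/29.66) = 0.81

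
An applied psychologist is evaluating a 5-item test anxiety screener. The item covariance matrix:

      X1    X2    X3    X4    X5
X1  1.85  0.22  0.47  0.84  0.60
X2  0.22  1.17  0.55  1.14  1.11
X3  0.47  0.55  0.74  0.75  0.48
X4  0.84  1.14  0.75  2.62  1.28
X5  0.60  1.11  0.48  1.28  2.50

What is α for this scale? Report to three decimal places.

α = 0.783

Σσᵢ² = 1.85 + 1.17 + 0.74 + 2.62 + 2.50 = 8.88
Σ_{i<j} σ_ij = 7.44
σ²_T = 8.88 + 2 × 7.44 = 23.76
α = (k/(k−1))·(1 − Σσᵢ²/σ²_T) = (5/4)·(1 − 8.88/23.76) = 0.783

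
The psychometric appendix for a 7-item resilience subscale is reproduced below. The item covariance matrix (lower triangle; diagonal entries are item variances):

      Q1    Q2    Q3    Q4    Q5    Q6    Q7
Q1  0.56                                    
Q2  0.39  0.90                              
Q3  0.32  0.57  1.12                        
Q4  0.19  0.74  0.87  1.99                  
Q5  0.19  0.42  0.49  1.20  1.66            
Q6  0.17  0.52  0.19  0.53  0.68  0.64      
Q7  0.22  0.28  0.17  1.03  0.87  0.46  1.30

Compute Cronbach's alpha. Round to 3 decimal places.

α = 0.840

ΣVar(i) = 0.56 + 0.90 + 1.12 + 1.99 + 1.66 + 0.64 + 1.30 = 8.17
Sum of off-diagonal covariances = 10.50
Var(T) = 8.17 + 2 × 10.50 = 29.17
α = (k/(k−1))·(1 − ΣVar(i)/Var(T)) = (7/6)·(1 − 8.17/29.17) = 0.840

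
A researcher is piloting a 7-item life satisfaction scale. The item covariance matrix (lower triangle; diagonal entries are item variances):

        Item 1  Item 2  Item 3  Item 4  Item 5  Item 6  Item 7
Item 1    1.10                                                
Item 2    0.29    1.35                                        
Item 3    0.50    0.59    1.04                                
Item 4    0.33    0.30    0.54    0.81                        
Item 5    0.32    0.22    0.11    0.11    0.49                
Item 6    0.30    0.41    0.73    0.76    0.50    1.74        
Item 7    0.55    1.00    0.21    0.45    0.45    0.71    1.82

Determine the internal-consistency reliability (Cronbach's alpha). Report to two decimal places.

Σσ²ᵢ = 1.10 + 1.35 + 1.04 + 0.81 + 0.49 + 1.74 + 1.82 = 8.35
Sum of the distinct covariances = 9.38
total variance = 8.35 + 2 × 9.38 = 27.11
α = (k/(k−1))·(1 − Σσ²ᵢ/total variance) = (7/6)·(1 − 8.35/27.11) = 0.81

α = 0.81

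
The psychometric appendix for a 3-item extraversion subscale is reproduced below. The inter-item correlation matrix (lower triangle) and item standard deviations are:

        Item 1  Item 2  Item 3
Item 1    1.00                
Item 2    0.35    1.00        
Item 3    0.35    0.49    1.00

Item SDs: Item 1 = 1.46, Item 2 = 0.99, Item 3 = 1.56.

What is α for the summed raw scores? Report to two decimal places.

α = 0.64

Σσ²ᵢ = 1.46² + 0.99² + 1.56² = 5.5453
Covariances σ_ij = r_ij · s_i · s_j:
  σ(Item 1,Item 2) = 0.35 × 1.46 × 0.99 = 0.5059
  σ(Item 1,Item 3) = 0.35 × 1.46 × 1.56 = 0.7972
  σ(Item 2,Item 3) = 0.49 × 0.99 × 1.56 = 0.7568
σ²_T = Σσ²ᵢ + 2·Σσ_ij = 5.5453 + 2 × 2.0599 = 9.6651
α = (3/2)·(1 − 5.5453/9.6651) = 0.64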